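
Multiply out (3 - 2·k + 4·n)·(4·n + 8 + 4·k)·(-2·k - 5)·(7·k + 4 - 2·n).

(3 - 2·k + 4·n)·(4·n + 8 + 4·k)·(-2·k - 5)·(7·k + 4 - 2·n)
= (12·n + 24 + 12·k - 8·k·n - 16·k - 8·k² + 16·n² + 32·n + 16·k·n)·(-2·k - 5)·(7·k + 4 - 2·n)    [distributive law]
= (44·n + 24 - 4·k + 8·k·n - 8·k² + 16·n²)·(-2·k - 5)·(7·k + 4 - 2·n)    [combine like terms]
= (-88·k·n - 220·n - 48·k - 120 + 8·k² + 20·k - 16·k²·n - 40·k·n + 16·k³ + 40·k² - 32·k·n² - 80·n²)·(7·k + 4 - 2·n)    [distributive law]
= (-128·k·n - 220·n - 28·k - 120 + 48·k² - 16·k²·n + 16·k³ - 32·k·n² - 80·n²)·(7·k + 4 - 2·n)    [combine like terms]
= -896·k²·n - 512·k·n + 256·k·n² - 1540·k·n - 880·n + 440·n² - 196·k² - 112·k + 56·k·n - 840·k - 480 + 240·n + 336·k³ + 192·k² - 96·k²·n - 112·k³·n - 64·k²·n + 32·k²·n² + 112·k⁴ + 64·k³ - 32·k³·n - 224·k²·n² - 128·k·n² + 64·k·n³ - 560·k·n² - 320·n² + 160·n³    [distributive law]
= -1056·k²·n - 1996·k·n - 432·k·n² - 640·n + 120·n² - 4·k² - 952·k - 480 + 400·k³ - 144·k³·n - 192·k²·n² + 112·k⁴ + 64·k·n³ + 160·n³    [combine like terms]

-1056·k²·n - 1996·k·n - 432·k·n² - 640·n + 120·n² - 4·k² - 952·k - 480 + 400·k³ - 144·k³·n - 192·k²·n² + 112·k⁴ + 64·k·n³ + 160·n³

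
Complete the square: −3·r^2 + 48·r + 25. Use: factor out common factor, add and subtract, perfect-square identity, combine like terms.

−3·r^2 + 48·r + 25
= −3(r^2 − 16·r) + 25    [factor out -3 from the r-terms]
= −3(r^2 − 16·r + 64 − 64) + 25    [add and subtract 64 inside the bracket]
= −3(r − 8)^2 + 192 + 25    [perfect-square identity]
= −3(r − 8)^2 + 217    [combine constants]

−3(r − 8)^2 + 217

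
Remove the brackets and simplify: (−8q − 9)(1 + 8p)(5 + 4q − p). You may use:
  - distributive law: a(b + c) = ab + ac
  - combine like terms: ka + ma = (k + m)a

(−8q − 9)(1 + 8p)(5 + 4q − p)
= (−8q − 64pq − 9 − 72p)(5 + 4q − p)    [distributive law]
= −40q − 32q^2 + 8pq − 320pq − 256pq^2 + 64p^2q − 45 − 36q + 9p − 360p − 288pq + 72p^2    [distributive law]
= −76q − 32q^2 − 600pq − 256pq^2 + 64p^2q − 45 − 351p + 72p^2    [combine like terms]

−76q − 32q^2 − 600pq − 256pq^2 + 64p^2q − 45 − 351p + 72p^2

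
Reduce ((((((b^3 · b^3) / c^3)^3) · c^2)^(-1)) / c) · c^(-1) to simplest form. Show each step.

((((((b^3 · b^3) / c^3)^3) · c^2)^(-1)) / c) · c^(-1)
= ((((((b^3 · b^3) / c^3)^3)^(-1)) · ((c^2)^(-1))) / c) · c^(-1)    [power of a product]
= (((((b^3 · b^3) / c^3)^(-3)) · ((c^2)^(-1))) / c) · c^(-1)    [power of a power]
= (((((b^3 · b^3)^(-3)) / ((c^3)^(-3))) · ((c^2)^(-1))) / c) · c^(-1)    [power of a quotient]
= ((((((b^3)^(-3)) · ((b^3)^(-3))) / ((c^3)^(-3))) · ((c^2)^(-1))) / c) · c^(-1)    [power of a product]
= ((((b^(-9) · ((b^3)^(-3))) / ((c^3)^(-3))) · ((c^2)^(-1))) / c) · c^(-1)    [power of a power]
= ((((b^(-9) · b^(-9)) / ((c^3)^(-3))) · ((c^2)^(-1))) / c) · c^(-1)    [power of a power]
= (((b^(-18) / ((c^3)^(-3))) · ((c^2)^(-1))) / c) · c^(-1)    [product of powers]
= (((b^(-18) / c^(-9)) · ((c^2)^(-1))) / c) · c^(-1)    [power of a power]
= (((b^(-18) / c^(-9)) · c^(-2)) / c) · c^(-1)    [power of a power]
= b^(-18)c^5    [quotient of powers; product of powers]

b^(-18)c^5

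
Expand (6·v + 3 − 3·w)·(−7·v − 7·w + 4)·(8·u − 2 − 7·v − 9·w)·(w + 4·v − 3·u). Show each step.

−2583·u·v^2·w − 2226·u·v^3 + 1008·u^2·v^2 + 1047·v^2·w + 252·v^3 − 93·u·v^2 + 2394·v^3·w + 1176·v^4 + 693·v^2·w^2 + 378·u·v·w^2 + 504·u^2·v·w + 1266·v·w^2 − 1770·u·v·w − 714·v·w^3 − 72·u^2·v − 258·v·w − 360·v^2 + 654·u·v − 1029·u·w^2 + 792·u^2·w − 42·w^2 + 222·u·w + 255·w^3 − 288·u^2 − 24·w − 96·v + 72·u + 735·u·w^3 − 504·u^2·w^2 − 189·w^4

(6·v + 3 − 3·w)·(−7·v − 7·w + 4)·(8·u − 2 − 7·v − 9·w)·(w + 4·v − 3·u)
= (−42·v^2 − 42·v·w + 24·v − 21·v − 21·w + 12 + 21·v·w + 21·w^2 − 12·w)·(8·u − 2 − 7·v − 9·w)·(w + 4·v − 3·u)    [distributive law]
= (−42·v^2 − 21·v·w + 3·v − 33·w + 12 + 21·w^2)·(8·u − 2 − 7·v − 9·w)·(w + 4·v − 3·u)    [combine like terms]
= (−336·u·v^2 + 84·v^2 + 294·v^3 + 378·v^2·w − 168·u·v·w + 42·v·w + 147·v^2·w + 189·v·w^2 + 24·u·v − 6·v − 21·v^2 − 27·v·w − 264·u·w + 66·w + 231·v·w + 297·w^2 + 96·u − 24 − 84·v − 108·w + 168·u·w^2 − 42·w^2 − 147·v·w^2 − 189·w^3)·(w + 4·v − 3·u)    [distributive law]
= (−336·u·v^2 + 63·v^2 + 294·v^3 + 525·v^2·w − 168·u·v·w + 246·v·w + 42·v·w^2 + 24·u·v − 90·v − 264·u·w − 42·w + 255·w^2 + 96·u − 24 + 168·u·w^2 − 189·w^3)·(w + 4·v − 3·u)    [combine like terms]
= −336·u·v^2·w − 1344·u·v^3 + 1008·u^2·v^2 + 63·v^2·w + 252·v^3 − 189·u·v^2 + 294·v^3·w + 1176·v^4 − 882·u·v^3 + 525·v^2·w^2 + 2100·v^3·w − 1575·u·v^2·w − 168·u·v·w^2 − 672·u·v^2·w + 504·u^2·v·w + 246·v·w^2 + 984·v^2·w − 738·u·v·w + 42·v·w^3 + 168·v^2·w^2 − 126·u·v·w^2 + 24·u·v·w + 96·u·v^2 − 72·u^2·v − 90·v·w − 360·v^2 + 270·u·v − 264·u·w^2 − 1056·u·v·w + 792·u^2·w − 42·w^2 − 168·v·w + 126·u·w + 255·w^3 + 1020·v·w^2 − 765·u·w^2 + 96·u·w + 384·u·v − 288·u^2 − 24·w − 96·v + 72·u + 168·u·w^3 + 672·u·v·w^2 − 504·u^2·w^2 − 189·w^4 − 756·v·w^3 + 567·u·w^3    [distributive law]
= −2583·u·v^2·w − 2226·u·v^3 + 1008·u^2·v^2 + 1047·v^2·w + 252·v^3 − 93·u·v^2 + 2394·v^3·w + 1176·v^4 + 693·v^2·w^2 + 378·u·v·w^2 + 504·u^2·v·w + 1266·v·w^2 − 1770·u·v·w − 714·v·w^3 − 72·u^2·v − 258·v·w − 360·v^2 + 654·u·v − 1029·u·w^2 + 792·u^2·w − 42·w^2 + 222·u·w + 255·w^3 − 288·u^2 − 24·w − 96·v + 72·u + 735·u·w^3 − 504·u^2·w^2 − 189·w^4    [combine like terms]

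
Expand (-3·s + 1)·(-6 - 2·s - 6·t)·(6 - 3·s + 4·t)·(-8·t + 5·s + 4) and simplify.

(-3·s + 1)·(-6 - 2·s - 6·t)·(6 - 3·s + 4·t)·(-8·t + 5·s + 4)
= (18·s + 6·s^2 + 18·s·t - 6 - 2·s - 6·t)·(6 - 3·s + 4·t)·(-8·t + 5·s + 4)    [distributive law]
= (16·s + 6·s^2 + 18·s·t - 6 - 6·t)·(6 - 3·s + 4·t)·(-8·t + 5·s + 4)    [combine like terms]
= (96·s - 48·s^2 + 64·s·t + 36·s^2 - 18·s^3 + 24·s^2·t + 108·s·t - 54·s^2·t + 72·s·t^2 - 36 + 18·s - 24·t - 36·t + 18·s·t - 24·t^2)·(-8·t + 5·s + 4)    [distributive law]
= (114·s - 12·s^2 + 190·s·t - 18·s^3 - 30·s^2·t + 72·s·t^2 - 36 - 60·t - 24·t^2)·(-8·t + 5·s + 4)    [combine like terms]
= -912·s·t + 570·s^2 + 456·s + 96·s^2·t - 60·s^3 - 48·s^2 - 1520·s·t^2 + 950·s^2·t + 760·s·t + 144·s^3·t - 90·s^4 - 72·s^3 + 240·s^2·t^2 - 150·s^3·t - 120·s^2·t - 576·s·t^3 + 360·s^2·t^2 + 288·s·t^2 + 288·t - 180·s - 144 + 480·t^2 - 300·s·t - 240·t + 192·t^3 - 120·s·t^2 - 96·t^2    [distributive law]
= -452·s·t + 522·s^2 + 276·s + 926·s^2·t - 132·s^3 - 1352·s·t^2 - 6·s^3·t - 90·s^4 + 600·s^2·t^2 - 576·s·t^3 + 48·t - 144 + 384·t^2 + 192·t^3    [combine like terms]

-452·s·t + 522·s^2 + 276·s + 926·s^2·t - 132·s^3 - 1352·s·t^2 - 6·s^3·t - 90·s^4 + 600·s^2·t^2 - 576·s·t^3 + 48·t - 144 + 384·t^2 + 192·t^3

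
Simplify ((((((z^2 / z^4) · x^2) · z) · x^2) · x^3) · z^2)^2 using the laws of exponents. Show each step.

((((((z^2 / z^4) · x^2) · z) · x^2) · x^3) · z^2)^2
= ((((((z^2 / z^4) · x^2) · z) · x^2) · x^3)^2) · ((z^2)^2)    [power of a product]
= ((((((z^2 / z^4) · x^2) · z) · x^2)^2) · ((x^3)^2)) · ((z^2)^2)    [power of a product]
= ((((((z^2 / z^4) · x^2) · z)^2) · ((x^2)^2)) · ((x^3)^2)) · ((z^2)^2)    [power of a product]
= ((((((z^2 / z^4) · x^2)^2) · (z^2)) · ((x^2)^2)) · ((x^3)^2)) · ((z^2)^2)    [power of a product]
= ((((((z^2 / z^4)^2) · ((x^2)^2)) · (z^2)) · ((x^2)^2)) · ((x^3)^2)) · ((z^2)^2)    [power of a product]
= (((((((z^2)^2) / ((z^4)^2)) · ((x^2)^2)) · (z^2)) · ((x^2)^2)) · ((x^3)^2)) · ((z^2)^2)    [power of a quotient]
= (((((z^4 / ((z^4)^2)) · ((x^2)^2)) · (z^2)) · ((x^2)^2)) · ((x^3)^2)) · ((z^2)^2)    [power of a power]
= (((((z^4 / z^8) · ((x^2)^2)) · (z^2)) · ((x^2)^2)) · ((x^3)^2)) · ((z^2)^2)    [power of a power]
= ((((z^(-4) · ((x^2)^2)) · (z^2)) · ((x^2)^2)) · ((x^3)^2)) · ((z^2)^2)    [quotient of powers]
= ((((z^(-4) · x^4) · (z^2)) · ((x^2)^2)) · ((x^3)^2)) · ((z^2)^2)    [power of a power]
= ((((z^(-4) · x^4) · z^2) · x^4) · ((x^3)^2)) · ((z^2)^2)    [power of a power]
= ((((z^(-4) · x^4) · z^2) · x^4) · x^6) · ((z^2)^2)    [power of a power]
= ((((z^(-4) · x^4) · z^2) · x^4) · x^6) · z^4    [power of a power]
= x^14z^2    [product of powers]

x^14z^2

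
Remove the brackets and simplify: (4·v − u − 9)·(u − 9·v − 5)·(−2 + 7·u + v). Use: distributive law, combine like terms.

397·u·v + 90·u^2·v − 239·u·v^2 + 133·v^2 − 36·v^3 − 77·v − 26·u^2 − 7·u^3 + 323·u − 90

(4·v − u − 9)·(u − 9·v − 5)·(−2 + 7·u + v)
= (4·u·v − 36·v^2 − 20·v − u^2 + 9·u·v + 5·u − 9·u + 81·v + 45)·(−2 + 7·u + v)    [distributive law]
= (13·u·v − 36·v^2 + 61·v − u^2 − 4·u + 45)·(−2 + 7·u + v)    [combine like terms]
= −26·u·v + 91·u^2·v + 13·u·v^2 + 72·v^2 − 252·u·v^2 − 36·v^3 − 122·v + 427·u·v + 61·v^2 + 2·u^2 − 7·u^3 − u^2·v + 8·u − 28·u^2 − 4·u·v − 90 + 315·u + 45·v    [distributive law]
= 397·u·v + 90·u^2·v − 239·u·v^2 + 133·v^2 − 36·v^3 − 77·v − 26·u^2 − 7·u^3 + 323·u − 90    [combine like terms]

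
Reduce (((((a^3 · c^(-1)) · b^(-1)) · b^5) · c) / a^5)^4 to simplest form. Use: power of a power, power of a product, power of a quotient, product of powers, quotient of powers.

(((((a^3 · c^(-1)) · b^(-1)) · b^5) · c) / a^5)^4
= (((((a^3 · c^(-1)) · b^(-1)) · b^5) · c)^4) / ((a^5)^4)    [power of a quotient]
= (((((a^3 · c^(-1)) · b^(-1)) · b^5)^4) · (c^4)) / ((a^5)^4)    [power of a product]
= (((((a^3 · c^(-1)) · b^(-1))^4) · ((b^5)^4)) · (c^4)) / ((a^5)^4)    [power of a product]
= (((((a^3 · c^(-1))^4) · ((b^(-1))^4)) · ((b^5)^4)) · (c^4)) / ((a^5)^4)    [power of a product]
= ((((((a^3)^4) · ((c^(-1))^4)) · ((b^(-1))^4)) · ((b^5)^4)) · (c^4)) / ((a^5)^4)    [power of a product]
= ((((a^12 · ((c^(-1))^4)) · ((b^(-1))^4)) · ((b^5)^4)) · (c^4)) / ((a^5)^4)    [power of a power]
= ((((a^12 · c^(-4)) · ((b^(-1))^4)) · ((b^5)^4)) · (c^4)) / ((a^5)^4)    [power of a power]
= ((((a^12 · c^(-4)) · b^(-4)) · ((b^5)^4)) · (c^4)) / ((a^5)^4)    [power of a power]
= ((((a^12 · c^(-4)) · b^(-4)) · b^20) · (c^4)) / ((a^5)^4)    [power of a power]
= ((((a^12 · c^(-4)) · b^(-4)) · b^20) · c^4) / a^20    [power of a power]
= a^(-8)b^16    [quotient of powers; product of powers]

a^(-8)b^16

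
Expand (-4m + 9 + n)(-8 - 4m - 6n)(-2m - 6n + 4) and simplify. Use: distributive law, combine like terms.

(-4m + 9 + n)(-8 - 4m - 6n)(-2m - 6n + 4)
= (32m + 16m^2 + 24mn - 72 - 36m - 54n - 8n - 4mn - 6n^2)(-2m - 6n + 4)    [distributive law]
= (-4m + 16m^2 + 20mn - 72 - 62n - 6n^2)(-2m - 6n + 4)    [combine like terms]
= 8m^2 + 24mn - 16m - 32m^3 - 96m^2n + 64m^2 - 40m^2n - 120mn^2 + 80mn + 144m + 432n - 288 + 124mn + 372n^2 - 248n + 12mn^2 + 36n^3 - 24n^2    [distributive law]
= 72m^2 + 228mn + 128m - 32m^3 - 136m^2n - 108mn^2 + 184n - 288 + 348n^2 + 36n^3    [combine like terms]

72m^2 + 228mn + 128m - 32m^3 - 136m^2n - 108mn^2 + 184n - 288 + 348n^2 + 36n^3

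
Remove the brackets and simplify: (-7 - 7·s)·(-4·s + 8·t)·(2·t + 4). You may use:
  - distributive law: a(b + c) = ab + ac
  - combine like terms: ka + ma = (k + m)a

(-7 - 7·s)·(-4·s + 8·t)·(2·t + 4)
= (28·s - 56·t + 28·s^2 - 56·s·t)·(2·t + 4)    [distributive law]
= 56·s·t + 112·s - 112·t^2 - 224·t + 56·s^2·t + 112·s^2 - 112·s·t^2 - 224·s·t    [distributive law]
= -168·s·t + 112·s - 112·t^2 - 224·t + 56·s^2·t + 112·s^2 - 112·s·t^2    [combine like terms]

-168·s·t + 112·s - 112·t^2 - 224·t + 56·s^2·t + 112·s^2 - 112·s·t^2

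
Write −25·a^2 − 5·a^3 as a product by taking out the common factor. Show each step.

5·a^2(−5 − a)

−25·a^2 − 5·a^3
= 5(−5·a^2 − a^3)    [factor out 5]
= 5·a^2(−5 − a)    [factor out a^2]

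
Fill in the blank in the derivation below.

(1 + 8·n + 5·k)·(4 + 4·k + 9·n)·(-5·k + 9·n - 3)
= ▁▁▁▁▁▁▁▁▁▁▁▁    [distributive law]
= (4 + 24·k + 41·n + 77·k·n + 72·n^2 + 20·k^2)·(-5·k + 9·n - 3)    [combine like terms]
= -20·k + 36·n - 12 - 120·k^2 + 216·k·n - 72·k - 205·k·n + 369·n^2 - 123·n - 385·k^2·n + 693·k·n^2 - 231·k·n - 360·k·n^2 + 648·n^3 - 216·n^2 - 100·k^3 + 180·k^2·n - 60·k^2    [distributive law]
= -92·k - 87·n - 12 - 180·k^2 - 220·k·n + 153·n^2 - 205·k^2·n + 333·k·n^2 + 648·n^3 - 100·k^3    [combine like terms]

By distributive law:

(4 + 4·k + 9·n + 32·n + 32·k·n + 72·n^2 + 20·k + 20·k^2 + 45·k·n)·(-5·k + 9·n - 3)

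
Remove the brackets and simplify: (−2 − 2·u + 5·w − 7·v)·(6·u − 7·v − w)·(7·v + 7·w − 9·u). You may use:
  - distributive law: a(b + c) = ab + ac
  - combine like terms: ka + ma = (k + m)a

−210·u·v − 102·u·w + 108·u^2 + 98·v^2 + 112·v·w + 14·w^2 + 168·u^2·v − 372·u^2·w + 108·u^3 − 637·u·v^2 + 280·u·v·w + 269·u·w^2 + 147·v^2·w − 231·v·w^2 − 35·w^3 + 343·v^3

(−2 − 2·u + 5·w − 7·v)·(6·u − 7·v − w)·(7·v + 7·w − 9·u)
= (−12·u + 14·v + 2·w − 12·u^2 + 14·u·v + 2·u·w + 30·u·w − 35·v·w − 5·w^2 − 42·u·v + 49·v^2 + 7·v·w)·(7·v + 7·w − 9·u)    [distributive law]
= (−12·u + 14·v + 2·w − 12·u^2 − 28·u·v + 32·u·w − 28·v·w − 5·w^2 + 49·v^2)·(7·v + 7·w − 9·u)    [combine like terms]
= −84·u·v − 84·u·w + 108·u^2 + 98·v^2 + 98·v·w − 126·u·v + 14·v·w + 14·w^2 − 18·u·w − 84·u^2·v − 84·u^2·w + 108·u^3 − 196·u·v^2 − 196·u·v·w + 252·u^2·v + 224·u·v·w + 224·u·w^2 − 288·u^2·w − 196·v^2·w − 196·v·w^2 + 252·u·v·w − 35·v·w^2 − 35·w^3 + 45·u·w^2 + 343·v^3 + 343·v^2·w − 441·u·v^2    [distributive law]
= −210·u·v − 102·u·w + 108·u^2 + 98·v^2 + 112·v·w + 14·w^2 + 168·u^2·v − 372·u^2·w + 108·u^3 − 637·u·v^2 + 280·u·v·w + 269·u·w^2 + 147·v^2·w − 231·v·w^2 − 35·w^3 + 343·v^3    [combine like terms]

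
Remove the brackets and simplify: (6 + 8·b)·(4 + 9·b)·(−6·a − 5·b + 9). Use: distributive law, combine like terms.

(6 + 8·b)·(4 + 9·b)·(−6·a − 5·b + 9)
= (24 + 54·b + 32·b + 72·b^2)·(−6·a − 5·b + 9)    [distributive law]
= (24 + 86·b + 72·b^2)·(−6·a − 5·b + 9)    [combine like terms]
= −144·a − 120·b + 216 − 516·a·b − 430·b^2 + 774·b − 432·a·b^2 − 360·b^3 + 648·b^2    [distributive law]
= −144·a + 654·b + 216 − 516·a·b + 218·b^2 − 432·a·b^2 − 360·b^3    [combine like terms]

−144·a + 654·b + 216 − 516·a·b + 218·b^2 − 432·a·b^2 − 360·b^3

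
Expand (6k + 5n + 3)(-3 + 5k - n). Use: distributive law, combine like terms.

-3k + 30k^2 + 19kn - 18n - 5n^2 - 9

(6k + 5n + 3)(-3 + 5k - n)
= -18k + 30k^2 - 6kn - 15n + 25kn - 5n^2 - 9 + 15k - 3n    [distributive law]
= -3k + 30k^2 + 19kn - 18n - 5n^2 - 9    [combine like terms]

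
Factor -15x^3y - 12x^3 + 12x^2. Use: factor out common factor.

3x^2(-5xy - 4x + 4)

-15x^3y - 12x^3 + 12x^2
= 3(-5x^3y - 4x^3 + 4x^2)    [factor out 3]
= 3x^2(-5xy - 4x + 4)    [factor out x^2]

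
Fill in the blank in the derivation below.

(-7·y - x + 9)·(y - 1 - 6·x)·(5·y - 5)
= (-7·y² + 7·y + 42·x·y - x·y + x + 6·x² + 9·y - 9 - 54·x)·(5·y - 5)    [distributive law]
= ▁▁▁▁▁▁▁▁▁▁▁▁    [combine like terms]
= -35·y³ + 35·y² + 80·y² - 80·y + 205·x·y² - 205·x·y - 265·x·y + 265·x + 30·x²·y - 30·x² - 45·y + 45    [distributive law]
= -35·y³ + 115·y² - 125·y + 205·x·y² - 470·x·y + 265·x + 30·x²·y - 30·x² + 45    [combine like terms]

After combine like terms, the bracketed line is:

(-7·y² + 16·y + 41·x·y - 53·x + 6·x² - 9)·(5·y - 5)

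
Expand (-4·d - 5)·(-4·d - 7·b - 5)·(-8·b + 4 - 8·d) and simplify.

-352·b·d^2 - 256·d^2 - 128·d^3 - 224·b^2·d - 488·b·d - 40·d - 280·b^2 - 60·b + 100

(-4·d - 5)·(-4·d - 7·b - 5)·(-8·b + 4 - 8·d)
= (16·d^2 + 28·b·d + 20·d + 20·d + 35·b + 25)·(-8·b + 4 - 8·d)    [distributive law]
= (16·d^2 + 28·b·d + 40·d + 35·b + 25)·(-8·b + 4 - 8·d)    [combine like terms]
= -128·b·d^2 + 64·d^2 - 128·d^3 - 224·b^2·d + 112·b·d - 224·b·d^2 - 320·b·d + 160·d - 320·d^2 - 280·b^2 + 140·b - 280·b·d - 200·b + 100 - 200·d    [distributive law]
= -352·b·d^2 - 256·d^2 - 128·d^3 - 224·b^2·d - 488·b·d - 40·d - 280·b^2 - 60·b + 100    [combine like terms]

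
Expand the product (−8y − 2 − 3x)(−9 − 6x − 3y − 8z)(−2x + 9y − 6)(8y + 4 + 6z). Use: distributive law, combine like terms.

(−8y − 2 − 3x)(−9 − 6x − 3y − 8z)(−2x + 9y − 6)(8y + 4 + 6z)
= (72y + 48xy + 24y² + 64yz + 18 + 12x + 6y + 16z + 27x + 18x² + 9xy + 24xz)(−2x + 9y − 6)(8y + 4 + 6z)    [distributive law]
= (78y + 57xy + 24y² + 64yz + 18 + 39x + 16z + 18x² + 24xz)(−2x + 9y − 6)(8y + 4 + 6z)    [combine like terms]
= (−156xy + 702y² − 468y − 114x²y + 513xy² − 342xy − 48xy² + 216y³ − 144y² − 128xyz + 576y²z − 384yz − 36x + 162y − 108 − 78x² + 351xy − 234x − 32xz + 144yz − 96z − 36x³ + 162x²y − 108x² − 48x²z + 216xyz − 144xz)(8y + 4 + 6z)    [distributive law]
= (−147xy + 558y² − 306y + 48x²y + 465xy² + 216y³ + 88xyz + 576y²z − 240yz − 270x − 108 − 186x² − 176xz − 96z − 36x³ − 48x²z)(8y + 4 + 6z)    [combine like terms]
= −1176xy² − 588xy − 882xyz + 4464y³ + 2232y² + 3348y²z − 2448y² − 1224y − 1836yz + 384x²y² + 192x²y + 288x²yz + 3720xy³ + 1860xy² + 2790xy²z + 1728y⁴ + 864y³ + 1296y³z + 704xy²z + 352xyz + 528xyz² + 4608y³z + 2304y²z + 3456y²z² − 1920y²z − 960yz − 1440yz² − 2160xy − 1080x − 1620xz − 864y − 432 − 648z − 1488x²y − 744x² − 1116x²z − 1408xyz − 704xz − 1056xz² − 768yz − 384z − 576z² − 288x³y − 144x³ − 216x³z − 384x²yz − 192x²z − 288x²z²    [distributive law]
= 684xy² − 2748xy − 1938xyz + 5328y³ − 216y² + 3732y²z − 2088y − 3564yz + 384x²y² − 1296x²y − 96x²yz + 3720xy³ + 3494xy²z + 1728y⁴ + 5904y³z + 528xyz² + 3456y²z² − 1440yz² − 1080x − 2324xz − 432 − 1032z − 744x² − 1308x²z − 1056xz² − 576z² − 288x³y − 144x³ − 216x³z − 288x²z²    [combine like terms]

684xy² − 2748xy − 1938xyz + 5328y³ − 216y² + 3732y²z − 2088y − 3564yz + 384x²y² − 1296x²y − 96x²yz + 3720xy³ + 3494xy²z + 1728y⁴ + 5904y³z + 528xyz² + 3456y²z² − 1440yz² − 1080x − 2324xz − 432 − 1032z − 744x² − 1308x²z − 1056xz² − 576z² − 288x³y − 144x³ − 216x³z − 288x²z²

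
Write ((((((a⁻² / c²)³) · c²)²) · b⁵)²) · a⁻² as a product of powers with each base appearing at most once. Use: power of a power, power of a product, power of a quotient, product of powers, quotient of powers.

((((((a⁻² / c²)³) · c²)²) · b⁵)²) · a⁻²
= ((((((a⁻² / c²)³) · c²)²)²) · ((b⁵)²)) · a⁻²    [power of a product]
= (((((a⁻² / c²)³) · c²)⁴) · ((b⁵)²)) · a⁻²    [power of a power]
= (((((a⁻² / c²)³)⁴) · ((c²)⁴)) · ((b⁵)²)) · a⁻²    [power of a product]
= ((((a⁻² / c²)¹²) · ((c²)⁴)) · ((b⁵)²)) · a⁻²    [power of a power]
= (((((a⁻²)¹²) / ((c²)¹²)) · ((c²)⁴)) · ((b⁵)²)) · a⁻²    [power of a quotient]
= (((a⁻²⁴ / ((c²)¹²)) · ((c²)⁴)) · ((b⁵)²)) · a⁻²    [power of a power]
= (((a⁻²⁴ / c²⁴) · ((c²)⁴)) · ((b⁵)²)) · a⁻²    [power of a power]
= (((a⁻²⁴ / c²⁴) · c⁸) · ((b⁵)²)) · a⁻²    [power of a power]
= (((a⁻²⁴ / c²⁴) · c⁸) · b¹⁰) · a⁻²    [power of a power]
= a⁻²⁶b¹⁰c⁻¹⁶    [quotient of powers; product of powers]

a⁻²⁶b¹⁰c⁻¹⁶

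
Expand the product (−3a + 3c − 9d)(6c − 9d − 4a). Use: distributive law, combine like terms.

−30ac + 63ad + 12a² + 18c² − 81cd + 81d²

(−3a + 3c − 9d)(6c − 9d − 4a)
= −18ac + 27ad + 12a² + 18c² − 27cd − 12ac − 54cd + 81d² + 36ad    [distributive law]
= −30ac + 63ad + 12a² + 18c² − 81cd + 81d²    [combine like terms]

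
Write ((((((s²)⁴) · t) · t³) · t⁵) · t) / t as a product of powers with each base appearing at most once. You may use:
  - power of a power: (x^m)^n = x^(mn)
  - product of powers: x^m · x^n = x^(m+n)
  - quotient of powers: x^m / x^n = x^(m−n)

((((((s²)⁴) · t) · t³) · t⁵) · t) / t
= ((((s⁸ · t) · t³) · t⁵) · t) / t    [power of a power]
= s⁸t⁹    [quotient of powers; product of powers]

s⁸t⁹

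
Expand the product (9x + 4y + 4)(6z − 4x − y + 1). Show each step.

(9x + 4y + 4)(6z − 4x − y + 1)
= 54xz − 36x^2 − 9xy + 9x + 24yz − 16xy − 4y^2 + 4y + 24z − 16x − 4y + 4    [distributive law]
= 54xz − 36x^2 − 25xy − 7x + 24yz − 4y^2 + 24z + 4    [combine like terms]

54xz − 36x^2 − 25xy − 7x + 24yz − 4y^2 + 24z + 4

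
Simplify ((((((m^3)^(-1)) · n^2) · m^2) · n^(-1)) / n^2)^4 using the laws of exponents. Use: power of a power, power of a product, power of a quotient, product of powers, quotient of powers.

m^(-4)n^(-4)

((((((m^3)^(-1)) · n^2) · m^2) · n^(-1)) / n^2)^4
= ((((((m^3)^(-1)) · n^2) · m^2) · n^(-1))^4) / ((n^2)^4)    [power of a quotient]
= ((((((m^3)^(-1)) · n^2) · m^2)^4) · ((n^(-1))^4)) / ((n^2)^4)    [power of a product]
= ((((((m^3)^(-1)) · n^2)^4) · ((m^2)^4)) · ((n^(-1))^4)) / ((n^2)^4)    [power of a product]
= ((((((m^3)^(-1))^4) · ((n^2)^4)) · ((m^2)^4)) · ((n^(-1))^4)) / ((n^2)^4)    [power of a product]
= (((((m^3)^(-4)) · ((n^2)^4)) · ((m^2)^4)) · ((n^(-1))^4)) / ((n^2)^4)    [power of a power]
= (((m^(-12) · ((n^2)^4)) · ((m^2)^4)) · ((n^(-1))^4)) / ((n^2)^4)    [power of a power]
= (((m^(-12) · n^8) · ((m^2)^4)) · ((n^(-1))^4)) / ((n^2)^4)    [power of a power]
= (((m^(-12) · n^8) · m^8) · ((n^(-1))^4)) / ((n^2)^4)    [power of a power]
= (((m^(-12) · n^8) · m^8) · n^(-4)) / ((n^2)^4)    [power of a power]
= (((m^(-12) · n^8) · m^8) · n^(-4)) / n^8    [power of a power]
= m^(-4)n^(-4)    [quotient of powers; product of powers]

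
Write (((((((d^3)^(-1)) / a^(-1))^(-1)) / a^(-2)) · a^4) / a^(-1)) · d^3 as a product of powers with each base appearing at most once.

(((((((d^3)^(-1)) / a^(-1))^(-1)) / a^(-2)) · a^4) / a^(-1)) · d^3
= (((((((d^3)^(-1))^(-1)) / ((a^(-1))^(-1))) / a^(-2)) · a^4) / a^(-1)) · d^3    [power of a quotient]
= ((((((d^3)^1) / ((a^(-1))^(-1))) / a^(-2)) · a^4) / a^(-1)) · d^3    [power of a power]
= ((((d^3 / ((a^(-1))^(-1))) / a^(-2)) · a^4) / a^(-1)) · d^3    [power of a power]
= ((((d^3 / a) / a^(-2)) · a^4) / a^(-1)) · d^3    [power of a power]
= a^6d^6    [quotient of powers; product of powers]

a^6d^6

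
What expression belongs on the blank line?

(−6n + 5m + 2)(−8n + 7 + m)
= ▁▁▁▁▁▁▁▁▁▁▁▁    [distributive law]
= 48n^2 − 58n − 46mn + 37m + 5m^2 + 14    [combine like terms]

After distributive law, the bracketed line is:

48n^2 − 42n − 6mn − 40mn + 35m + 5m^2 − 16n + 14 + 2m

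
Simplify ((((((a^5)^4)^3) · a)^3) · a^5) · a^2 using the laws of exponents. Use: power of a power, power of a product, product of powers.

((((((a^5)^4)^3) · a)^3) · a^5) · a^2
= ((((((a^5)^4)^3)^3) · (a^3)) · a^5) · a^2    [power of a product]
= (((((a^5)^4)^9) · (a^3)) · a^5) · a^2    [power of a power]
= ((((a^5)^36) · (a^3)) · a^5) · a^2    [power of a power]
= ((a^180 · (a^3)) · a^5) · a^2    [power of a power]
= (a^183 · a^5) · a^2    [product of powers]
= a^188 · a^2    [product of powers]
= a^190    [product of powers]

a^190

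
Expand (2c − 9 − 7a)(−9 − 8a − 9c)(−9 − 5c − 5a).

(2c − 9 − 7a)(−9 − 8a − 9c)(−9 − 5c − 5a)
= (−18c − 16ac − 18c^2 + 81 + 72a + 81c + 63a + 56a^2 + 63ac)(−9 − 5c − 5a)    [distributive law]
= (63c + 47ac − 18c^2 + 81 + 135a + 56a^2)(−9 − 5c − 5a)    [combine like terms]
= −567c − 315c^2 − 315ac − 423ac − 235ac^2 − 235a^2c + 162c^2 + 90c^3 + 90ac^2 − 729 − 405c − 405a − 1215a − 675ac − 675a^2 − 504a^2 − 280a^2c − 280a^3    [distributive law]
= −972c − 153c^2 − 1413ac − 145ac^2 − 515a^2c + 90c^3 − 729 − 1620a − 1179a^2 − 280a^3    [combine like terms]

−972c − 153c^2 − 1413ac − 145ac^2 − 515a^2c + 90c^3 − 729 − 1620a − 1179a^2 − 280a^3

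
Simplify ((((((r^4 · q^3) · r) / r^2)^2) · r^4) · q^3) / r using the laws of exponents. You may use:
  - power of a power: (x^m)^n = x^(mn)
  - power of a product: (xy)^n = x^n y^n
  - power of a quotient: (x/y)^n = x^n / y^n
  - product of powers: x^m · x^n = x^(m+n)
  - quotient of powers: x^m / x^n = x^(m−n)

q^9r^9

((((((r^4 · q^3) · r) / r^2)^2) · r^4) · q^3) / r
= ((((((r^4 · q^3) · r)^2) / ((r^2)^2)) · r^4) · q^3) / r    [power of a quotient]
= ((((((r^4 · q^3)^2) · (r^2)) / ((r^2)^2)) · r^4) · q^3) / r    [power of a product]
= (((((((r^4)^2) · ((q^3)^2)) · (r^2)) / ((r^2)^2)) · r^4) · q^3) / r    [power of a product]
= (((((r^8 · ((q^3)^2)) · (r^2)) / ((r^2)^2)) · r^4) · q^3) / r    [power of a power]
= (((((r^8 · q^6) · (r^2)) / ((r^2)^2)) · r^4) · q^3) / r    [power of a power]
= (((((r^8 · q^6) · r^2) / r^4) · r^4) · q^3) / r    [power of a power]
= q^9r^9    [quotient of powers; product of powers]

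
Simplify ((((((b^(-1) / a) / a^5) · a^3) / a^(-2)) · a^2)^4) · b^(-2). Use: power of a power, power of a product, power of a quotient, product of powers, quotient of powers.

((((((b^(-1) / a) / a^5) · a^3) / a^(-2)) · a^2)^4) · b^(-2)
= ((((((b^(-1) / a) / a^5) · a^3) / a^(-2))^4) · ((a^2)^4)) · b^(-2)    [power of a product]
= ((((((b^(-1) / a) / a^5) · a^3)^4) / ((a^(-2))^4)) · ((a^2)^4)) · b^(-2)    [power of a quotient]
= ((((((b^(-1) / a) / a^5)^4) · ((a^3)^4)) / ((a^(-2))^4)) · ((a^2)^4)) · b^(-2)    [power of a product]
= ((((((b^(-1) / a)^4) / ((a^5)^4)) · ((a^3)^4)) / ((a^(-2))^4)) · ((a^2)^4)) · b^(-2)    [power of a quotient]
= (((((((b^(-1))^4) / (a^4)) / ((a^5)^4)) · ((a^3)^4)) / ((a^(-2))^4)) · ((a^2)^4)) · b^(-2)    [power of a quotient]
= (((((b^(-4) / (a^4)) / ((a^5)^4)) · ((a^3)^4)) / ((a^(-2))^4)) · ((a^2)^4)) · b^(-2)    [power of a power]
= (((((b^(-4) / a^4) / a^20) · ((a^3)^4)) / ((a^(-2))^4)) · ((a^2)^4)) · b^(-2)    [power of a power]
= (((((b^(-4) / a^4) / a^20) · a^12) / ((a^(-2))^4)) · ((a^2)^4)) · b^(-2)    [power of a power]
= (((((b^(-4) / a^4) / a^20) · a^12) / a^(-8)) · ((a^2)^4)) · b^(-2)    [power of a power]
= (((((b^(-4) / a^4) / a^20) · a^12) / a^(-8)) · a^8) · b^(-2)    [power of a power]
= a^4b^(-6)    [quotient of powers; product of powers]

a^4b^(-6)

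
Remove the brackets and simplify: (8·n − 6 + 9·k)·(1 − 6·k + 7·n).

(8·n − 6 + 9·k)·(1 − 6·k + 7·n)
= 8·n − 48·k·n + 56·n^2 − 6 + 36·k − 42·n + 9·k − 54·k^2 + 63·k·n    [distributive law]
= −34·n + 15·k·n + 56·n^2 − 6 + 45·k − 54·k^2    [combine like terms]

−34·n + 15·k·n + 56·n^2 − 6 + 45·k − 54·k^2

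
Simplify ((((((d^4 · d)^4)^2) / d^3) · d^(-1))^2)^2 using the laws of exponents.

d^144

((((((d^4 · d)^4)^2) / d^3) · d^(-1))^2)^2
= (((((d^4 · d)^4)^2) / d^3) · d^(-1))^4    [power of a power]
= (((((d^4 · d)^4)^2) / d^3)^4) · ((d^(-1))^4)    [power of a product]
= (((((d^4 · d)^4)^2)^4) / ((d^3)^4)) · ((d^(-1))^4)    [power of a quotient]
= ((((d^4 · d)^4)^8) / ((d^3)^4)) · ((d^(-1))^4)    [power of a power]
= (((d^4 · d)^32) / ((d^3)^4)) · ((d^(-1))^4)    [power of a power]
= ((((d^4)^32) · (d^32)) / ((d^3)^4)) · ((d^(-1))^4)    [power of a product]
= ((d^128 · (d^32)) / ((d^3)^4)) · ((d^(-1))^4)    [power of a power]
= (d^160 / ((d^3)^4)) · ((d^(-1))^4)    [product of powers]
= (d^160 / d^12) · ((d^(-1))^4)    [power of a power]
= d^148 · ((d^(-1))^4)    [quotient of powers]
= d^148 · d^(-4)    [power of a power]
= d^144    [product of powers]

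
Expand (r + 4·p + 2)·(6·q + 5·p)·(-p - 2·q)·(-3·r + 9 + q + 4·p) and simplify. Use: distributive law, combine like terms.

48·p·q·r² - 48·p·q·r + 80·p·q²·r + 123·p²·q·r + 36·q²·r² - 36·q²·r - 12·q³·r + 15·p²·r² - 15·p²·r + 40·p³·r - 714·p²·q - 256·p²·q² - 276·p³·q - 560·p·q² - 48·p·q³ - 220·p³ - 80·p⁴ - 288·p·q - 216·q² - 24·q³ - 90·p²

(r + 4·p + 2)·(6·q + 5·p)·(-p - 2·q)·(-3·r + 9 + q + 4·p)
= (6·q·r + 5·p·r + 24·p·q + 20·p² + 12·q + 10·p)·(-p - 2·q)·(-3·r + 9 + q + 4·p)    [distributive law]
= (-6·p·q·r - 12·q²·r - 5·p²·r - 10·p·q·r - 24·p²·q - 48·p·q² - 20·p³ - 40·p²·q - 12·p·q - 24·q² - 10·p² - 20·p·q)·(-3·r + 9 + q + 4·p)    [distributive law]
= (-16·p·q·r - 12·q²·r - 5·p²·r - 64·p²·q - 48·p·q² - 20·p³ - 32·p·q - 24·q² - 10·p²)·(-3·r + 9 + q + 4·p)    [combine like terms]
= 48·p·q·r² - 144·p·q·r - 16·p·q²·r - 64·p²·q·r + 36·q²·r² - 108·q²·r - 12·q³·r - 48·p·q²·r + 15·p²·r² - 45·p²·r - 5·p²·q·r - 20·p³·r + 192·p²·q·r - 576·p²·q - 64·p²·q² - 256·p³·q + 144·p·q²·r - 432·p·q² - 48·p·q³ - 192·p²·q² + 60·p³·r - 180·p³ - 20·p³·q - 80·p⁴ + 96·p·q·r - 288·p·q - 32·p·q² - 128·p²·q + 72·q²·r - 216·q² - 24·q³ - 96·p·q² + 30·p²·r - 90·p² - 10·p²·q - 40·p³    [distributive law]
= 48·p·q·r² - 48·p·q·r + 80·p·q²·r + 123·p²·q·r + 36·q²·r² - 36·q²·r - 12·q³·r + 15·p²·r² - 15·p²·r + 40·p³·r - 714·p²·q - 256·p²·q² - 276·p³·q - 560·p·q² - 48·p·q³ - 220·p³ - 80·p⁴ - 288·p·q - 216·q² - 24·q³ - 90·p²    [combine like terms]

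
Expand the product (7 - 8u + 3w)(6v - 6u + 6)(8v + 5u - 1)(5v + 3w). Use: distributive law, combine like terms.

(7 - 8u + 3w)(6v - 6u + 6)(8v + 5u - 1)(5v + 3w)
= (42v - 42u + 42 - 48uv + 48u^2 - 48u + 18vw - 18uw + 18w)(8v + 5u - 1)(5v + 3w)    [distributive law]
= (42v - 90u + 42 - 48uv + 48u^2 + 18vw - 18uw + 18w)(8v + 5u - 1)(5v + 3w)    [combine like terms]
= (336v^2 + 210uv - 42v - 720uv - 450u^2 + 90u + 336v + 210u - 42 - 384uv^2 - 240u^2v + 48uv + 384u^2v + 240u^3 - 48u^2 + 144v^2w + 90uvw - 18vw - 144uvw - 90u^2w + 18uw + 144vw + 90uw - 18w)(5v + 3w)    [distributive law]
= (336v^2 - 462uv + 294v - 498u^2 + 300u - 42 - 384uv^2 + 144u^2v + 240u^3 + 144v^2w - 54uvw + 126vw - 90u^2w + 108uw - 18w)(5v + 3w)    [combine like terms]
= 1680v^3 + 1008v^2w - 2310uv^2 - 1386uvw + 1470v^2 + 882vw - 2490u^2v - 1494u^2w + 1500uv + 900uw - 210v - 126w - 1920uv^3 - 1152uv^2w + 720u^2v^2 + 432u^2vw + 1200u^3v + 720u^3w + 720v^3w + 432v^2w^2 - 270uv^2w - 162uvw^2 + 630v^2w + 378vw^2 - 450u^2vw - 270u^2w^2 + 540uvw + 324uw^2 - 90vw - 54w^2    [distributive law]
= 1680v^3 + 1638v^2w - 2310uv^2 - 846uvw + 1470v^2 + 792vw - 2490u^2v - 1494u^2w + 1500uv + 900uw - 210v - 126w - 1920uv^3 - 1422uv^2w + 720u^2v^2 - 18u^2vw + 1200u^3v + 720u^3w + 720v^3w + 432v^2w^2 - 162uvw^2 + 378vw^2 - 270u^2w^2 + 324uw^2 - 54w^2    [combine like terms]

1680v^3 + 1638v^2w - 2310uv^2 - 846uvw + 1470v^2 + 792vw - 2490u^2v - 1494u^2w + 1500uv + 900uw - 210v - 126w - 1920uv^3 - 1422uv^2w + 720u^2v^2 - 18u^2vw + 1200u^3v + 720u^3w + 720v^3w + 432v^2w^2 - 162uvw^2 + 378vw^2 - 270u^2w^2 + 324uw^2 - 54w^2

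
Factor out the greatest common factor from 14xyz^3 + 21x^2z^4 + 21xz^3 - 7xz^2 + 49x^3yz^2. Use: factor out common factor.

14xyz^3 + 21x^2z^4 + 21xz^3 - 7xz^2 + 49x^3yz^2
= 7(2xyz^3 + 3x^2z^4 + 3xz^3 - xz^2 + 7x^3yz^2)    [factor out 7]
= 7xz^2(2yz + 3xz^2 + 3z - 1 + 7x^2y)    [factor out xz^2]

7xz^2(2yz + 3xz^2 + 3z - 1 + 7x^2y)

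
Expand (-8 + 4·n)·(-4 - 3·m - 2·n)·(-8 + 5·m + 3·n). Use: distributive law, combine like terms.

-256 - 32·m + 96·n + 120·m^2 + 168·m·n - 60·m^2·n - 76·m·n^2 + 64·n^2 - 24·n^3

(-8 + 4·n)·(-4 - 3·m - 2·n)·(-8 + 5·m + 3·n)
= (32 + 24·m + 16·n - 16·n - 12·m·n - 8·n^2)·(-8 + 5·m + 3·n)    [distributive law]
= (32 + 24·m - 12·m·n - 8·n^2)·(-8 + 5·m + 3·n)    [combine like terms]
= -256 + 160·m + 96·n - 192·m + 120·m^2 + 72·m·n + 96·m·n - 60·m^2·n - 36·m·n^2 + 64·n^2 - 40·m·n^2 - 24·n^3    [distributive law]
= -256 - 32·m + 96·n + 120·m^2 + 168·m·n - 60·m^2·n - 76·m·n^2 + 64·n^2 - 24·n^3    [combine like terms]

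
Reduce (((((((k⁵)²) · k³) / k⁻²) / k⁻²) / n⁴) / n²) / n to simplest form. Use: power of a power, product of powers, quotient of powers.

(((((((k⁵)²) · k³) / k⁻²) / k⁻²) / n⁴) / n²) / n
= (((((k¹⁰ · k³) / k⁻²) / k⁻²) / n⁴) / n²) / n    [power of a power]
= ((((k¹³ / k⁻²) / k⁻²) / n⁴) / n²) / n    [product of powers]
= (((k¹⁵ / k⁻²) / n⁴) / n²) / n    [quotient of powers]
= ((k¹⁷ / n⁴) / n²) / n    [quotient of powers]
= k¹⁷n⁻⁷    [quotient of powers; product of powers]

k¹⁷n⁻⁷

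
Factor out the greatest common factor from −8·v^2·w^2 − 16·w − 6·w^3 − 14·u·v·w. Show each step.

2·w(−4·v^2·w − 8 − 3·w^2 − 7·u·v)

−8·v^2·w^2 − 16·w − 6·w^3 − 14·u·v·w
= 2(−4·v^2·w^2 − 8·w − 3·w^3 − 7·u·v·w)    [factor out 2]
= 2·w(−4·v^2·w − 8 − 3·w^2 − 7·u·v)    [factor out w]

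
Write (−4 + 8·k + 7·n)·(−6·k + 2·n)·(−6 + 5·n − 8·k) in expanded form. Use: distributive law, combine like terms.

−144·k + 340·k·n + 96·k^2 + 48·n − 124·n^2 − 32·k^2·n + 384·k^3 − 242·k·n^2 + 70·n^3

(−4 + 8·k + 7·n)·(−6·k + 2·n)·(−6 + 5·n − 8·k)
= (24·k − 8·n − 48·k^2 + 16·k·n − 42·k·n + 14·n^2)·(−6 + 5·n − 8·k)    [distributive law]
= (24·k − 8·n − 48·k^2 − 26·k·n + 14·n^2)·(−6 + 5·n − 8·k)    [combine like terms]
= −144·k + 120·k·n − 192·k^2 + 48·n − 40·n^2 + 64·k·n + 288·k^2 − 240·k^2·n + 384·k^3 + 156·k·n − 130·k·n^2 + 208·k^2·n − 84·n^2 + 70·n^3 − 112·k·n^2    [distributive law]
= −144·k + 340·k·n + 96·k^2 + 48·n − 124·n^2 − 32·k^2·n + 384·k^3 − 242·k·n^2 + 70·n^3    [combine like terms]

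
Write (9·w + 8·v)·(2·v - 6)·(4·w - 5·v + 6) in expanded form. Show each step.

(9·w + 8·v)·(2·v - 6)·(4·w - 5·v + 6)
= (18·v·w - 54·w + 16·v² - 48·v)·(4·w - 5·v + 6)    [distributive law]
= 72·v·w² - 90·v²·w + 108·v·w - 216·w² + 270·v·w - 324·w + 64·v²·w - 80·v³ + 96·v² - 192·v·w + 240·v² - 288·v    [distributive law]
= 72·v·w² - 26·v²·w + 186·v·w - 216·w² - 324·w - 80·v³ + 336·v² - 288·v    [combine like terms]

72·v·w² - 26·v²·w + 186·v·w - 216·w² - 324·w - 80·v³ + 336·v² - 288·v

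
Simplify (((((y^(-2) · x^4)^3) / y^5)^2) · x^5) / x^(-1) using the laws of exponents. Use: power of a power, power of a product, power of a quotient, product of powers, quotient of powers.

x^30y^(-22)

(((((y^(-2) · x^4)^3) / y^5)^2) · x^5) / x^(-1)
= (((((y^(-2) · x^4)^3)^2) / ((y^5)^2)) · x^5) / x^(-1)    [power of a quotient]
= ((((y^(-2) · x^4)^6) / ((y^5)^2)) · x^5) / x^(-1)    [power of a power]
= (((((y^(-2))^6) · ((x^4)^6)) / ((y^5)^2)) · x^5) / x^(-1)    [power of a product]
= (((y^(-12) · ((x^4)^6)) / ((y^5)^2)) · x^5) / x^(-1)    [power of a power]
= (((y^(-12) · x^24) / ((y^5)^2)) · x^5) / x^(-1)    [power of a power]
= (((y^(-12) · x^24) / y^10) · x^5) / x^(-1)    [power of a power]
= x^30y^(-22)    [quotient of powers; product of powers]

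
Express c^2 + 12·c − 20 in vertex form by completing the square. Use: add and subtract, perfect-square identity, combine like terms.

c^2 + 12·c − 20
= c^2 + 12·c + 36 − 36 − 20    [add and subtract 36]
= (c + 6)^2 − 36 − 20    [perfect-square identity]
= (c + 6)^2 − 56    [combine constants]

(c + 6)^2 − 56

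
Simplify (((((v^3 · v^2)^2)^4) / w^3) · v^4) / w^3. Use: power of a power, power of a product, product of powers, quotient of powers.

(((((v^3 · v^2)^2)^4) / w^3) · v^4) / w^3
= ((((v^3 · v^2)^8) / w^3) · v^4) / w^3    [power of a power]
= (((((v^3)^8) · ((v^2)^8)) / w^3) · v^4) / w^3    [power of a product]
= (((v^24 · ((v^2)^8)) / w^3) · v^4) / w^3    [power of a power]
= (((v^24 · v^16) / w^3) · v^4) / w^3    [power of a power]
= ((v^40 / w^3) · v^4) / w^3    [product of powers]
= v^44w^(-6)    [quotient of powers; product of powers]

v^44w^(-6)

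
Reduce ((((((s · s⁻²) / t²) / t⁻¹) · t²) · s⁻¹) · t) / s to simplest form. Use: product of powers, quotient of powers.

s⁻³·t²

((((((s · s⁻²) / t²) / t⁻¹) · t²) · s⁻¹) · t) / s
= (((((s⁻¹ / t²) / t⁻¹) · t²) · s⁻¹) · t) / s    [product of powers]
= s⁻³·t²    [quotient of powers; product of powers]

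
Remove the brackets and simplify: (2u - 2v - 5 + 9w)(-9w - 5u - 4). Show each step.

(2u - 2v - 5 + 9w)(-9w - 5u - 4)
= -18uw - 10u^2 - 8u + 18vw + 10uv + 8v + 45w + 25u + 20 - 81w^2 - 45uw - 36w    [distributive law]
= -63uw - 10u^2 + 17u + 18vw + 10uv + 8v + 9w + 20 - 81w^2    [combine like terms]

-63uw - 10u^2 + 17u + 18vw + 10uv + 8v + 9w + 20 - 81w^2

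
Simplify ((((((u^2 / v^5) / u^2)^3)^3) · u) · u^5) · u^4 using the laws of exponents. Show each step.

u^10v^(-45)

((((((u^2 / v^5) / u^2)^3)^3) · u) · u^5) · u^4
= (((((u^2 / v^5) / u^2)^9) · u) · u^5) · u^4    [power of a power]
= (((((u^2 / v^5)^9) / ((u^2)^9)) · u) · u^5) · u^4    [power of a quotient]
= ((((((u^2)^9) / ((v^5)^9)) / ((u^2)^9)) · u) · u^5) · u^4    [power of a quotient]
= ((((u^18 / ((v^5)^9)) / ((u^2)^9)) · u) · u^5) · u^4    [power of a power]
= ((((u^18 / v^45) / ((u^2)^9)) · u) · u^5) · u^4    [power of a power]
= ((((u^18 / v^45) / u^18) · u) · u^5) · u^4    [power of a power]
= u^10v^(-45)    [quotient of powers; product of powers]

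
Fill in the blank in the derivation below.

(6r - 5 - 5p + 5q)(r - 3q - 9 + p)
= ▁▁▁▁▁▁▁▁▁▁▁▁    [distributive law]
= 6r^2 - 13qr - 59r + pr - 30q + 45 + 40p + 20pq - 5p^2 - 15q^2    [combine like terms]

By distributive law:

6r^2 - 18qr - 54r + 6pr - 5r + 15q + 45 - 5p - 5pr + 15pq + 45p - 5p^2 + 5qr - 15q^2 - 45q + 5pq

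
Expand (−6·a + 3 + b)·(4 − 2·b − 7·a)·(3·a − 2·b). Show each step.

(−6·a + 3 + b)·(4 − 2·b − 7·a)·(3·a − 2·b)
= (−24·a + 12·a·b + 42·a^2 + 12 − 6·b − 21·a + 4·b − 2·b^2 − 7·a·b)·(3·a − 2·b)    [distributive law]
= (−45·a + 5·a·b + 42·a^2 + 12 − 2·b − 2·b^2)·(3·a − 2·b)    [combine like terms]
= −135·a^2 + 90·a·b + 15·a^2·b − 10·a·b^2 + 126·a^3 − 84·a^2·b + 36·a − 24·b − 6·a·b + 4·b^2 − 6·a·b^2 + 4·b^3    [distributive law]
= −135·a^2 + 84·a·b − 69·a^2·b − 16·a·b^2 + 126·a^3 + 36·a − 24·b + 4·b^2 + 4·b^3    [combine like terms]

−135·a^2 + 84·a·b − 69·a^2·b − 16·a·b^2 + 126·a^3 + 36·a − 24·b + 4·b^2 + 4·b^3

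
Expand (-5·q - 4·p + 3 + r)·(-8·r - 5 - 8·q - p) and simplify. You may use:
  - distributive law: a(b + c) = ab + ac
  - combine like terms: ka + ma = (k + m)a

(-5·q - 4·p + 3 + r)·(-8·r - 5 - 8·q - p)
= 40·q·r + 25·q + 40·q² + 5·p·q + 32·p·r + 20·p + 32·p·q + 4·p² - 24·r - 15 - 24·q - 3·p - 8·r² - 5·r - 8·q·r - p·r    [distributive law]
= 32·q·r + q + 40·q² + 37·p·q + 31·p·r + 17·p + 4·p² - 29·r - 15 - 8·r²    [combine like terms]

32·q·r + q + 40·q² + 37·p·q + 31·p·r + 17·p + 4·p² - 29·r - 15 - 8·r²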